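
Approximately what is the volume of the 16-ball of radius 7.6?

V_16(7.6) = π^(16/2) · (7.6)^16 / Γ(16/2 + 1) ≈ 2.91539e+13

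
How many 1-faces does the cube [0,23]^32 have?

An n-cube has n·2^(n-1) edges. With n = 32: 32·2147483648 = 68719476736.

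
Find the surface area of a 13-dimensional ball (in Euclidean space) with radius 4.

|∂B_13(4)| = 2147483648·π^6/10395 ≈ 1.98612e+08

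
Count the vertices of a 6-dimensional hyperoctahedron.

An n-cross-polytope has 2n vertices; here n = 6, giving 12.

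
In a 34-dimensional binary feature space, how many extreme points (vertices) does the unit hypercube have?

The 34-cube has 2^34 = 17179869184 vertices.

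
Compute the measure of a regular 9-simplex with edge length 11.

V = (11^9 / 9!) · √((9+1) / 2^9) ≈ 908.105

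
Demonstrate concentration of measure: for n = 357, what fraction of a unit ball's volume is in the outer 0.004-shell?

1 - (1-0.004)^357 ≈ 0.760898 ≈ 76.09%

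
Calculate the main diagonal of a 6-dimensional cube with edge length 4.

The space diagonal of an n-cube of side s is s√n. Here 4·√6 ≈ 9.79796.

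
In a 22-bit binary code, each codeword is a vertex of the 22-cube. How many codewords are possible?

The 22-cube has 2^22 = 4194304 vertices.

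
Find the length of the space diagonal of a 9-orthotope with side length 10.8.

d = √(10.8² + 10.8² + ... + 10.8²) [9 terms] = √(9·10.8²) = 10.8√9 = 32.4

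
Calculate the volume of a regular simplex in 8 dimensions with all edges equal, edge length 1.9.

V_8 = √(9) · 1.9^8 / (8! · 2^(8/2)) ≈ 0.000789786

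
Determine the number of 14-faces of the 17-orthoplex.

Each 14-face is the convex hull of 15 vertices, one chosen as ±e_i from each of 15 distinct axes: 2^15·C(17,15) = 4456448.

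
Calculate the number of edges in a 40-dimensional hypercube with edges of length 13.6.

An n-cube has n·2^(n-1) edges. With n = 40: 40·549755813888 = 21990232555520.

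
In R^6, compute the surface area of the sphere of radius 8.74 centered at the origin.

The surface area of an n-ball is 2π^(n/2) r^(n-1) / Γ(n/2). For n=6, r=8.74: 1.58127e+06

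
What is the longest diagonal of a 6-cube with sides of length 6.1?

Diagonal = √6 · 6.1 ≈ 14.9419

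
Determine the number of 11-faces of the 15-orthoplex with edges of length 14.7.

Each 11-face is the convex hull of 12 vertices, one chosen as ±e_i from each of 12 distinct axes: 2^12·C(15,12) = 1863680.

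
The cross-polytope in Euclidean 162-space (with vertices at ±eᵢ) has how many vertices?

An n-cross-polytope has 2n vertices; here n = 162, giving 324.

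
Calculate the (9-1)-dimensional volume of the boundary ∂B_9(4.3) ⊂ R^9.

S_9(4.3) = 2·π^(9/2)·(4.3)^8 / Γ(9/2) ≈ 3.46983e+06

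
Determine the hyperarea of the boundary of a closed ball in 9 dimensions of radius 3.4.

|∂B_9(3.4)| ≈ 530141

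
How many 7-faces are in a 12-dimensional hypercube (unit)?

Choose 7 of 12 axes to span the face (C(12,7) = 792 ways), then fix each of the remaining 5 coordinates at one of its two extreme values (2^5 = 32 ways): 792·32 = 25344.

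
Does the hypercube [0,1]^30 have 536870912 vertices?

False. The 30-cube has 2^30 = 1073741824 vertices.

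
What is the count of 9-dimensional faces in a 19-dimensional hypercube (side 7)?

f_9(19-cube) = (19 choose 9) · 2^10 = 94595072.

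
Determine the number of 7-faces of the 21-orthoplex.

Number of 7-faces = 2^(7+1) · C(21,7+1) = 256 · 203490 = 52093440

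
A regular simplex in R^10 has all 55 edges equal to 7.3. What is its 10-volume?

V = (7.3^10 / 10!) · √((10+1) / 2^10) ≈ 12.2747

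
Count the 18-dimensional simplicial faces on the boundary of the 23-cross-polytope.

f_18(23-orthoplex) = 2^19 · (23 choose 19) = 4642570240.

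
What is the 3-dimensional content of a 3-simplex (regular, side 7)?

Volume = (√2/12) · 7³ = 40.4229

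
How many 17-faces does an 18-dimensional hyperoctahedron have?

Number of 17-faces = 2^(17+1) · C(18,17+1) = 262144 · 1 = 262144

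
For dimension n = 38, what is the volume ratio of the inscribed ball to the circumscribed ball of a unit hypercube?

The radii are 1/2 and 1√38/2, so the volume ratio is (1/√38)^38 = 38^{-38/2} ≈ 9.64077e-31.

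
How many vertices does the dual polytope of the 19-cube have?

An n-cross-polytope has 2n vertices; here n = 19, giving 38.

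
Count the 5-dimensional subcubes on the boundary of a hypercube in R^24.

f_5(24-cube) = (24 choose 5) · 2^19 = 22284337152.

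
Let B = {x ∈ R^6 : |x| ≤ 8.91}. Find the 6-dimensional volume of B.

Volume = π^{6/2}·(8.91)^6/Γ(4) ≈ 2.58562e+06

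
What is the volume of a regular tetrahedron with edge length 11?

Volume = (√2/12) · 11³ = 156.86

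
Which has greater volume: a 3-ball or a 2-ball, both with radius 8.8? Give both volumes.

V_3(8.8) ≈ 2854.54. V_2(8.8) ≈ 243.285. The 3-ball is larger.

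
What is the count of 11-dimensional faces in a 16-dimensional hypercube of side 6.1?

Choose 11 of 16 axes to span the face (C(16,11) = 4368 ways), then fix each of the remaining 5 coordinates at one of its two extreme values (2^5 = 32 ways): 4368·32 = 139776.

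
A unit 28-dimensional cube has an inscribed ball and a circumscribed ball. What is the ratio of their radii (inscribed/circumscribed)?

r_in / r_out = (1/2) / (1√28/2) = 1/√28 ≈ 0.188982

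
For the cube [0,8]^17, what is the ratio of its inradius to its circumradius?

r_in / r_out = (8/2) / (8√17/2) = 1/√17 ≈ 0.242536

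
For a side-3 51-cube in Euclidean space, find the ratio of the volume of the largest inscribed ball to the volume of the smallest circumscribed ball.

V_in/V_out = n^(-n/2) = 51^(-51/2) ≈ 2.86392e-44.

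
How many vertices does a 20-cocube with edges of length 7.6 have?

Each 0-face is the convex hull of 1 vertex, one chosen as ±e_i from each of 1 distinct axis: 2^1·C(20,1) = 40.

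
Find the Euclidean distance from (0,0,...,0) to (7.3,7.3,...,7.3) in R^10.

The space diagonal of an n-cube of side s is s√n. Here 7.3·√10 ≈ 23.0846.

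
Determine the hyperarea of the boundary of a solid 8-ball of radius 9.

The surface area of an n-ball is 2π^(n/2) r^(n-1) / Γ(n/2). For n=8, r=9: 1594323·π^4 ≈ 1.55302e+08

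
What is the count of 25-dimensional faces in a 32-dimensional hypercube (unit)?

Choose 25 of 32 axes to span the face (C(32,25) = 3365856 ways), then fix each of the remaining 7 coordinates at one of its two extreme values (2^7 = 128 ways): 3365856·128 = 430829568.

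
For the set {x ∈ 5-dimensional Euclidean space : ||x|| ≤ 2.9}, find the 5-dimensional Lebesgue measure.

Volume = π^{5/2}·(2.9)^5/Γ(7/2) ≈ 1079.66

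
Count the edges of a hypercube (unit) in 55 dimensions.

Each of the 2^55 = 36028797018963968 vertices has degree 55; total edges = 55·2^55/2 = 990791918021509120.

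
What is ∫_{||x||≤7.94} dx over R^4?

Volume = π^{4/2}·(7.94)^4/Γ(3) ≈ 19613.3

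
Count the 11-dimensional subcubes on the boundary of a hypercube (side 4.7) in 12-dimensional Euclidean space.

An n-cube has C(n,k)·2^(n-k) k-faces. Here C(12,11)·2^1 = 12·2 = 24.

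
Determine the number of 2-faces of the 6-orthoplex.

Each 2-face is the convex hull of 3 vertices, one chosen as ±e_i from each of 3 distinct axes: 2^3·C(6,3) = 160.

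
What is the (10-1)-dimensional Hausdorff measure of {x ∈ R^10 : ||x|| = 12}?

|∂B_10(12)| = 429981696·π^5 ≈ 1.31583e+11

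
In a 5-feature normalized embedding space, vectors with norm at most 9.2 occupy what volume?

Volume = π^{5/2}·(9.2)^5/Γ(7/2) ≈ 346927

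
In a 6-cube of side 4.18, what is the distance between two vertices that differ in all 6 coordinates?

||(4.18,4.18,...,4.18)|| = √(6)·4.18 ≈ 10.2389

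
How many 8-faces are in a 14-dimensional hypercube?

Choose 8 of 14 axes to span the face (C(14,8) = 3003 ways), then fix each of the remaining 6 coordinates at one of its two extreme values (2^6 = 64 ways): 3003·64 = 192192.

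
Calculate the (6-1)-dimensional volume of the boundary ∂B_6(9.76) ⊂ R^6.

S_6(9.76) = 2·π^(6/2)·(9.76)^5 / Γ(6/2) ≈ 2.74599e+06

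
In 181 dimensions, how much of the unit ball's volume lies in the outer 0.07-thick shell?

1 - (1-0.07)^181 ≈ 0.9999980257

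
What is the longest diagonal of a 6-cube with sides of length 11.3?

||(11.3,11.3,...,11.3)|| = √(6)·11.3 ≈ 27.6792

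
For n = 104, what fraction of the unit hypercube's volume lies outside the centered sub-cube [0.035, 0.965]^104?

1 - (1 - 2·0.035)^104 = 1 - 0.93^104 ≈ 0.999472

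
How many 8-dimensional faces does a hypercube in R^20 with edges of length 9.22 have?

Number of 8-faces = C(20,8) · 2^(20-8) = 125970 · 4096 = 515973120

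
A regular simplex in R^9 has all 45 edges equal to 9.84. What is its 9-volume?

V = (9.84^9 / 9!) · √((9+1) / 2^9) ≈ 333.087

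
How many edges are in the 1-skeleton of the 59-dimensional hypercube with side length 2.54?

Each of the 2^59 = 576460752303423488 vertices has degree 59; total edges = 59·2^59/2 = 17005592192950992896.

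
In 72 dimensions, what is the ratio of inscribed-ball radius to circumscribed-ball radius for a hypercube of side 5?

For an n-cube of any side s, the inradius is s/2 and the circumradius is s√n/2, so the ratio is 1/√72 ≈ 0.117851.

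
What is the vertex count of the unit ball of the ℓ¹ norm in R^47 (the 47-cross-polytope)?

Number of vertices = 2n = 94.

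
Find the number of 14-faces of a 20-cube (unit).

f_14(20-cube) = (20 choose 14) · 2^6 = 2480640.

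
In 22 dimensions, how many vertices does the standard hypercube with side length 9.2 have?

Each vertex is a binary string of length 22, so there are 2^22 = 4194304.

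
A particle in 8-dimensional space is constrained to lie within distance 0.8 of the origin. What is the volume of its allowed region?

The n-ball volume is π^(n/2)·r^n/Γ(n/2+1). With n=8, r=0.8: V ≈ 0.680939.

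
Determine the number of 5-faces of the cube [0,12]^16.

f_5(16-cube) = (16 choose 5) · 2^11 = 8945664.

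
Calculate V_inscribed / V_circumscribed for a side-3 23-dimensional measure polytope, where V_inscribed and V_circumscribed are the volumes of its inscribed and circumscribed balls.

The radii are 3/2 and 3√23/2, so the volume ratio is (1/√23)^23 = 23^{-23/2} ≈ 2.18842e-16.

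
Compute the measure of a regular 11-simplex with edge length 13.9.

Volume = 13.9^11 · √(12/2^11) / 11! ≈ 7176.83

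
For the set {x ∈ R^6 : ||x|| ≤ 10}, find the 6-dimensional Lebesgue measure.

V = 500000·π^3/3 ≈ 5.16771e+06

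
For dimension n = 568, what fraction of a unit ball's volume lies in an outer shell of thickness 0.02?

1 - (1-0.02)^568 ≈ 0.99999 ≈ 99.998961%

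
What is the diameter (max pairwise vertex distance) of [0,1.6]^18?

||(1.6,1.6,...,1.6)|| = √(18)·1.6 ≈ 6.78823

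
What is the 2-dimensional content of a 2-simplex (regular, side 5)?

Area = (√3/4) · 5² = 10.8253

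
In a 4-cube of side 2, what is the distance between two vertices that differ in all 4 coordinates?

d = √(2² + 2² + ... + 2²) [4 terms] = √(4·2²) = 2√4 = 4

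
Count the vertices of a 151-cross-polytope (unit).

The 151-dimensional cross-polytope has 2n = 2·151 = 302 vertices.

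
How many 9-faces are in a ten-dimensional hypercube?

Choose 9 of 10 axes to span the face (C(10,9) = 10 ways), then fix each of the remaining 1 coordinate at one of its two extreme values (2^1 = 2 ways): 10·2 = 20.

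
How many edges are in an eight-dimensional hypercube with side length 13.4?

An n-cube has C(n,k)·2^(n-k) k-faces. Here C(8,1)·2^7 = 8·128 = 1024.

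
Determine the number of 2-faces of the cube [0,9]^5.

f_2(5-cube) = (5 choose 2) · 2^3 = 80.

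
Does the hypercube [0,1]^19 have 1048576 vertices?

False. The 19-cube has 2^19 = 524288 vertices.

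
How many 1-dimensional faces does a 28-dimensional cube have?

Number of 1-faces = C(28,1) · 2^(28-1) = 28 · 134217728 = 3758096384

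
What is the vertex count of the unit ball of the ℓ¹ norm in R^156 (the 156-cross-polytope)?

Number of vertices = 2n = 312.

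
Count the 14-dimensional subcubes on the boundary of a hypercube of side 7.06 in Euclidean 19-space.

Number of 14-faces = C(19,14) · 2^(19-14) = 11628 · 32 = 372096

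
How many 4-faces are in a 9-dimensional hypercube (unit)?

Number of 4-faces = C(9,4) · 2^(9-4) = 126 · 32 = 4032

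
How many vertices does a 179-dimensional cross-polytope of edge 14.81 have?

The 179-dimensional cross-polytope has 2n = 2·179 = 358 vertices.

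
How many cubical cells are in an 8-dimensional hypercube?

Choose 3 of 8 axes to span the face (C(8,3) = 56 ways), then fix each of the remaining 5 coordinates at one of its two extreme values (2^5 = 32 ways): 56·32 = 1792.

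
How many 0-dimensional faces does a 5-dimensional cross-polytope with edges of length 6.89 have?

Number of 0-faces = 2^(0+1) · C(5,0+1) = 2 · 5 = 10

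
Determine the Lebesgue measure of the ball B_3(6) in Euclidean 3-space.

V = 288·π ≈ 904.779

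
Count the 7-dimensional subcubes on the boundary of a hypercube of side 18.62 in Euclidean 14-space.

An n-cube has C(n,k)·2^(n-k) k-faces. Here C(14,7)·2^7 = 3432·128 = 439296.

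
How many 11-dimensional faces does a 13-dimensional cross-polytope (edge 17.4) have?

Each 11-face is the convex hull of 12 vertices, one chosen as ±e_i from each of 12 distinct axes: 2^12·C(13,12) = 53248.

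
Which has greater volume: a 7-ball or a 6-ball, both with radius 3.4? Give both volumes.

V_7(3.4) ≈ 24816.1. V_6(3.4) ≈ 7983.11. The 7-ball is larger.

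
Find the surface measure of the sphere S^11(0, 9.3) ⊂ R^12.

|∂B_12(9.3)| ≈ 7.21208e+11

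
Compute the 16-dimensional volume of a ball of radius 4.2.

Volume = π^{16/2}·(4.2)^16/Γ(9) ≈ 2.20631e+09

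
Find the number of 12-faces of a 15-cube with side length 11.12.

Number of 12-faces = C(15,12) · 2^(15-12) = 455 · 8 = 3640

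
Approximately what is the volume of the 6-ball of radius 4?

V_6(4) = π^(6/2) · (4)^6 / Γ(6/2 + 1) = 2048·π^3/3 ≈ 21167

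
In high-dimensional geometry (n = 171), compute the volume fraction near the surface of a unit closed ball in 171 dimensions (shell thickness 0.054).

1 - (1-0.054)^171 ≈ 0.999925 ≈ 99.9925%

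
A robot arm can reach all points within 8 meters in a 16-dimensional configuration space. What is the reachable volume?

The n-ball volume is π^(n/2)·r^n/Γ(n/2+1). With n=16, r=8: V = 2199023255552·π^8/315 ≈ 6.62397e+13.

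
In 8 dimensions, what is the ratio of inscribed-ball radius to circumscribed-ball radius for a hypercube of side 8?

Ratio = (s/2)/(s√8/2) = 8^(-1/2) ≈ 0.353553.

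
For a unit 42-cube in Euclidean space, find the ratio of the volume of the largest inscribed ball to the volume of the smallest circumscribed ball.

V_in / V_out = (r_in/r_out)^42 = (1/√42)^42 = 42^(-42/2) ≈ 8.1614e-35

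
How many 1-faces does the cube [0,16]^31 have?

Number of 1-faces = C(31,1)·2^(31-1) = 31·1073741824 = 33285996544.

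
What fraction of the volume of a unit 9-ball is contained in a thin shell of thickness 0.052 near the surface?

1 - (1-0.052)^9 ≈ 0.381592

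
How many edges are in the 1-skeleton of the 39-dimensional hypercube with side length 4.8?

An n-cube has n·2^(n-1) edges. With n = 39: 39·274877906944 = 10720238370816.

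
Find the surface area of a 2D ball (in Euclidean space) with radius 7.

|∂B_2(7)| = 2πr = 2π·7 ≈ 43.9823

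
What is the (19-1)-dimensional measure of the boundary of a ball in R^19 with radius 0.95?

The surface area of an n-ball is 2π^(n/2) r^(n-1) / Γ(n/2). For n=19, r=0.95: 0.351857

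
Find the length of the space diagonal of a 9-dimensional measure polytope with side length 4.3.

The space diagonal of an n-cube of side s is s√n. Here 4.3·√9 = 12.9.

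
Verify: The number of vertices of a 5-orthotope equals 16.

False. The 5-cube has 2^5 = 32 vertices.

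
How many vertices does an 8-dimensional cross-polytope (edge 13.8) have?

Number of vertices = 2n = 16.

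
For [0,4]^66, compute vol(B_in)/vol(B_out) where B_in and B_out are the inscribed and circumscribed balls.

V_in/V_out = n^(-n/2) = 66^(-66/2) ≈ 9.01675e-61.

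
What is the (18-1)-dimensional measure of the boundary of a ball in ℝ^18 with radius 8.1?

|∂B_18(8.1)| ≈ 4.11248e+15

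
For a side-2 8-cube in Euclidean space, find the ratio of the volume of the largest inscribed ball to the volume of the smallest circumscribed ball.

Volume scales as r^n, and r_in/r_out = 1/√8, giving (1/√8)^8 ≈ 0.000244141.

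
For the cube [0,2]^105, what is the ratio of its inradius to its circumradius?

For an n-cube of any side s, the inradius is s/2 and the circumradius is s√n/2, so the ratio is 1/√105 ≈ 0.09759.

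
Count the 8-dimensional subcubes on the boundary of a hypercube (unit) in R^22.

An n-cube has C(n,k)·2^(n-k) k-faces. Here C(22,8)·2^14 = 319770·16384 = 5239111680.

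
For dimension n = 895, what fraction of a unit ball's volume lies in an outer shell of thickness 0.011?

1 - (1-0.011)^895 ≈ 0.99995 ≈ 99.9950%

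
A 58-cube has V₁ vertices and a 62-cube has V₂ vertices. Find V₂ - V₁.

V₁ = 2^58 = 288230376151711744. V₂ = 2^62 = 4611686018427387904. V₂ - V₁ = 4323455642275676160.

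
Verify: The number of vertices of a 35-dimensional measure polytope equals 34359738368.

True. The 35-cube has 2^35 = 34359738368 vertices.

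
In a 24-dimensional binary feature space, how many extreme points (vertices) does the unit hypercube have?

An n-cube has 2^n vertices; for n = 24 that is 2^24 = 16777216.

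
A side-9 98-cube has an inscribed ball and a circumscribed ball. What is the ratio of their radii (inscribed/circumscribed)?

Ratio = (s/2)/(s√98/2) = 98^(-1/2) ≈ 0.101015.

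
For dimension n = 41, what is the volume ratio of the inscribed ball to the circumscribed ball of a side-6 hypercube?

V_in/V_out = n^(-n/2) = 41^(-41/2) ≈ 8.66824e-34.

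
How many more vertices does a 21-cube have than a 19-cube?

The 21-cube has 2^21 = 2097152 vertices. The 19-cube has 2^19 = 524288 vertices. Difference: 2097152 - 524288 = 1572864.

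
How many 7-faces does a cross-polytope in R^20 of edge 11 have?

f_7(20-orthoplex) = 2^8 · (20 choose 8) = 32248320.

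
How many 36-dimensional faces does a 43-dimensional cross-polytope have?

An n-cross-polytope has 2^(k+1)·C(n,k+1) k-faces. Here 2^37·C(43,37) = 137438953472·6096454 = 837890257650188288.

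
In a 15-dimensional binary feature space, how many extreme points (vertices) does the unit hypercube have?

Number of vertices = 2^15 = 32768.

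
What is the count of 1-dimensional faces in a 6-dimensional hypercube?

f_1(6-cube) = (6 choose 1) · 2^5 = 192.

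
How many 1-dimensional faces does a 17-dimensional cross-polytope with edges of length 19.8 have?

f_1(17-orthoplex) = 2^2 · (17 choose 2) = 544.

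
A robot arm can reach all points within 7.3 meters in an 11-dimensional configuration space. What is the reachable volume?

V_11(7.3) = π^(11/2) · (7.3)^11 / Γ(11/2 + 1) ≈ 5.91094e+09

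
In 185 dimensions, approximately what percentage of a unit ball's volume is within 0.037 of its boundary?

1 - (1-0.037)^185 ≈ 0.999065 ≈ 99.91%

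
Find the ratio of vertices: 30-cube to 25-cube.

The 30-cube has 2^30 = 1073741824 vertices. The 25-cube has 2^25 = 33554432 vertices. Ratio: 1073741824/33554432 = 32.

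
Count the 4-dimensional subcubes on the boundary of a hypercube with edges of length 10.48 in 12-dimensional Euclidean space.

f_4(12-cube) = (12 choose 4) · 2^8 = 126720.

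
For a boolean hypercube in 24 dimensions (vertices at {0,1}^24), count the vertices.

Number of vertices = 2^24 = 16777216.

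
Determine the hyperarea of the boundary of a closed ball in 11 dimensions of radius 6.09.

|∂B_11(6.09)| ≈ 1.45436e+09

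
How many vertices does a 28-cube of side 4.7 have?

The 28-cube has 2^28 = 268435456 vertices.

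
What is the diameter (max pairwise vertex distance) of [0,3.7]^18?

Diagonal = √18 · 3.7 ≈ 15.6978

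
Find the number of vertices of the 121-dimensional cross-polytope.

Number of vertices = 2n = 242.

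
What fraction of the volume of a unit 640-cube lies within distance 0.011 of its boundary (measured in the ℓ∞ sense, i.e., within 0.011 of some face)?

Shell fraction = 1 - (1-0.022)^640 ≈ 0.9999993441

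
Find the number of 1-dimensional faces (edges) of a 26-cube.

Each of the 2^26 = 67108864 vertices has degree 26; total edges = 26·2^26/2 = 872415232.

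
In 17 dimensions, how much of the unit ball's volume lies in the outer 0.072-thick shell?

1 - (1-0.072)^17 ≈ 0.719253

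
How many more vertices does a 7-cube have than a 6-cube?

The 7-cube has 2^7 = 128 vertices. The 6-cube has 2^6 = 64 vertices. Difference: 128 - 64 = 64.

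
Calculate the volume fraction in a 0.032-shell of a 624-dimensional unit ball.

V(inner)/V(outer) = ((1-0.032)/1)^624 ≈ 1.535e-09, so the shell fraction is 0.9999999985.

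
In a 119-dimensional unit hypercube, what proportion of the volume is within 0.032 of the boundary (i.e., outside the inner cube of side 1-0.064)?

The inner cube has side 1-2·0.032 = 0.936 and volume (0.936)^119 ≈ 0.0003818, so the shell holds 0.999618 of the volume.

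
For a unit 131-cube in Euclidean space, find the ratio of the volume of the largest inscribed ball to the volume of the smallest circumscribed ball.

V_in / V_out = (r_in/r_out)^131 = (1/√131)^131 = 131^(-131/2) ≈ 2.0832e-139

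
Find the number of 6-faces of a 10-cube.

An n-cube has C(n,k)·2^(n-k) k-faces. Here C(10,6)·2^4 = 210·16 = 3360.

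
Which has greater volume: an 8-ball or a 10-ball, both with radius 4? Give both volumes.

V_8(4) ≈ 265992. V_10(4) ≈ 2.67404e+06. The 10-ball is larger.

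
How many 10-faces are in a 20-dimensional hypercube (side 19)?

Choose 10 of 20 axes to span the face (C(20,10) = 184756 ways), then fix each of the remaining 10 coordinates at one of its two extreme values (2^10 = 1024 ways): 184756·1024 = 189190144.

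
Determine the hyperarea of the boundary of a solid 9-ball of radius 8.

S_9(8) = 2·π^(9/2)·(8)^8 / Γ(9/2) = 536870912·π^4/105 ≈ 4.98058e+08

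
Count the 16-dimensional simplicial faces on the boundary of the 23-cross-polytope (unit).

f_16(23-orthoplex) = 2^17 · (23 choose 17) = 13231325184.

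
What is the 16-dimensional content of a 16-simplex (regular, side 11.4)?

V = (11.4^16 / 16!) · √((16+1) / 2^16) ≈ 62.6387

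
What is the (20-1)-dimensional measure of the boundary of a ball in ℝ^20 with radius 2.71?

S_20(2.71) = 2·π^(20/2)·(2.71)^19 / Γ(20/2) ≈ 8.69325e+07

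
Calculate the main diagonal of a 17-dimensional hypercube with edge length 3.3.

Diagonal = √17 · 3.3 ≈ 13.6062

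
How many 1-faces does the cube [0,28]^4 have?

The 4-cube has n·2^(n-1) = 4·2^3 = 4·8 = 32 edges.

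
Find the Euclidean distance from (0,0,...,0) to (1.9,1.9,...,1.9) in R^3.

Diagonal = √3 · 1.9 ≈ 3.2909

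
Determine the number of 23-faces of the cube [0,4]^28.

Choose 23 of 28 axes to span the face (C(28,23) = 98280 ways), then fix each of the remaining 5 coordinates at one of its two extreme values (2^5 = 32 ways): 98280·32 = 3144960.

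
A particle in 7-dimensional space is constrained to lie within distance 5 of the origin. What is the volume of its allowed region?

V_7(5) = π^(7/2) · (5)^7 / Γ(7/2 + 1) = 250000·π^3/21 ≈ 369122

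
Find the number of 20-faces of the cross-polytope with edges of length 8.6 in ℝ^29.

An n-cross-polytope has 2^(k+1)·C(n,k+1) k-faces. Here 2^21·C(29,21) = 2097152·4292145 = 9001280471040.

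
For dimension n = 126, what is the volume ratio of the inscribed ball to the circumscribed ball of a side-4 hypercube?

V_in/V_out = n^(-n/2) = 126^(-126/2) ≈ 4.74958e-133.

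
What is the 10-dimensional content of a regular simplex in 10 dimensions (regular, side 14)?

V_10 = √(11) · 14^10 / (10! · 2^(10/2)) ≈ 8261.59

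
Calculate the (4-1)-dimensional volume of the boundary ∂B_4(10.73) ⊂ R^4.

S = n·V_n(r)/r = 4·V_4(10.73)/10.73 (volume-to-surface relation), giving 24385.3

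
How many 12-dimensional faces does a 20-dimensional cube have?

Choose 12 of 20 axes to span the face (C(20,12) = 125970 ways), then fix each of the remaining 8 coordinates at one of its two extreme values (2^8 = 256 ways): 125970·256 = 32248320.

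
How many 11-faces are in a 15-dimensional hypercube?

Number of 11-faces = C(15,11) · 2^(15-11) = 1365 · 16 = 21840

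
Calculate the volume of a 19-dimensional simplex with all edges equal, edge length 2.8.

For a regular n-simplex with edge a, V = (a^n / n!)·√((n+1)/2^n). With a=2.8, n=19: V ≈ 1.59088e-11.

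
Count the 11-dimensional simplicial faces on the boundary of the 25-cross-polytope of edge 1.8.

Number of 11-faces = 2^(11+1) · C(25,11+1) = 4096 · 5200300 = 21300428800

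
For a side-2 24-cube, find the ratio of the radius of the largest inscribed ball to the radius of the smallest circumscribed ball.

Ratio = (s/2)/(s√24/2) = 24^(-1/2) ≈ 0.204124.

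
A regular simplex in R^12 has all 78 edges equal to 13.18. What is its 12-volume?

V = (13.18^12 / 12!) · √((12+1) / 2^12) ≈ 3231.76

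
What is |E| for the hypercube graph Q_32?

An n-cube has n·2^(n-1) edges. With n = 32: 32·2147483648 = 68719476736.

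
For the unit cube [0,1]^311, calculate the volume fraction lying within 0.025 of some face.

1 - (1 - 2·0.025)^311 = 1 - 0.95^311 ≈ 0.999999882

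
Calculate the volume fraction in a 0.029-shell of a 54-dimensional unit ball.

1 - (1-0.029)^54 ≈ 0.795902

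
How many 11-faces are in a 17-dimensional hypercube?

f_11(17-cube) = (17 choose 11) · 2^6 = 792064.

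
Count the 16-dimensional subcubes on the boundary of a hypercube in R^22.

Choose 16 of 22 axes to span the face (C(22,16) = 74613 ways), then fix each of the remaining 6 coordinates at one of its two extreme values (2^6 = 64 ways): 74613·64 = 4775232.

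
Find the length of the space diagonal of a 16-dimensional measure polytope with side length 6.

The space diagonal of an n-cube of side s is s√n. Here 6·√16 = 24.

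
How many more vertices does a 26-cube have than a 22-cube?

The 26-cube has 2^26 = 67108864 vertices. The 22-cube has 2^22 = 4194304 vertices. Difference: 67108864 - 4194304 = 62914560.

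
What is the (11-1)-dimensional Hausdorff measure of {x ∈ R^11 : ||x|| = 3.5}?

S_11(3.5) = 2·π^(11/2)·(3.5)^10 / Γ(11/2) = 40353607·π^5/2160 ≈ 5.71713e+06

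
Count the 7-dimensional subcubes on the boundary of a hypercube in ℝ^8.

f_7(8-cube) = (8 choose 7) · 2^1 = 16.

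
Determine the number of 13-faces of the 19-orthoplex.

An n-cross-polytope has 2^(k+1)·C(n,k+1) k-faces. Here 2^14·C(19,14) = 16384·11628 = 190513152.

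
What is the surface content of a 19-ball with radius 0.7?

|∂B_19(0.7)| ≈ 0.00144247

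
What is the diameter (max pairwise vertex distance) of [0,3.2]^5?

d = √(3.2² + 3.2² + ... + 3.2²) [5 terms] = √(5·3.2²) = 3.2√5 ≈ 7.15542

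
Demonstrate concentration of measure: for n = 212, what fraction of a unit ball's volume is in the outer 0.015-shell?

1 - (1-0.015)^212 ≈ 0.959404 ≈ 95.94%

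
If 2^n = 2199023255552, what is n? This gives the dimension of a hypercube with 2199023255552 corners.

Since 2^n = 2199023255552, we have n = 41.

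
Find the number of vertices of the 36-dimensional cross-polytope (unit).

An n-cross-polytope has 2n vertices; here n = 36, giving 72.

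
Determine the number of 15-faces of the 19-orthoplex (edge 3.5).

f_15(19-orthoplex) = 2^16 · (19 choose 16) = 63504384.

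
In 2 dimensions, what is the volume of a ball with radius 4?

The n-ball volume is π^(n/2)·r^n/Γ(n/2+1). With n=2, r=4: V = 16·π ≈ 50.2655.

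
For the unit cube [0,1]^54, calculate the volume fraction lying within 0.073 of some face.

Shell fraction = 1 - (1-0.146)^54 ≈ 0.999801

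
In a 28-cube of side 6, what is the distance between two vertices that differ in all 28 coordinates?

The space diagonal of an n-cube of side s is s√n. Here 6·√28 ≈ 31.749.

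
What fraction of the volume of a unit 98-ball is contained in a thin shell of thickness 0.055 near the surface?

Shell fraction = 1 - (1-0.055)^98 ≈ 0.996089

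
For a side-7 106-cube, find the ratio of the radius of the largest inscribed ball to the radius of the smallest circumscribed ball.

r_in / r_out = (7/2) / (7√106/2) = 1/√106 ≈ 0.0971286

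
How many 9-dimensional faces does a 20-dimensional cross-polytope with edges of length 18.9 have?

Number of 9-faces = 2^(9+1) · C(20,9+1) = 1024 · 184756 = 189190144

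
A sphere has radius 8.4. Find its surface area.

S_3(8.4) = 2·π^(3/2)·(8.4)^2 / Γ(3/2) = 4πr² = 4π·(8.4)² ≈ 886.683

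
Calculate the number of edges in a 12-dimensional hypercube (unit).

Number of 1-faces = C(12,1)·2^(12-1) = 12·2048 = 24576.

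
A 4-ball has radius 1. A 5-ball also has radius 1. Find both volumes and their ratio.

V_4(1) ≈ 4.9348. V_5(1) ≈ 5.26379. Ratio V_4/V_5 ≈ 0.9375.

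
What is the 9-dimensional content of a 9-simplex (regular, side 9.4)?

V_9 = √(10) · 9.4^9 / (9! · 2^(9/2)) ≈ 220.675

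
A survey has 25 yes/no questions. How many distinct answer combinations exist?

Each vertex is a binary string of length 25, so there are 2^25 = 33554432.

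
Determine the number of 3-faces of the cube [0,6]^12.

f_3(12-cube) = (12 choose 3) · 2^9 = 112640.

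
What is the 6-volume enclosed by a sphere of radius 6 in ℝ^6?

Volume = π^{6/2}·(6)^6/Γ(4) = 7776·π^3 ≈ 241105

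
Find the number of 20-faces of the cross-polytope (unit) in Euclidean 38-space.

Number of 20-faces = 2^(20+1) · C(38,20+1) = 2097152 · 28781143380 = 60358432401653760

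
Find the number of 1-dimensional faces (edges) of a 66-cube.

An n-cube has n·2^(n-1) edges. With n = 66: 66·36893488147419103232 = 2434970217729660813312.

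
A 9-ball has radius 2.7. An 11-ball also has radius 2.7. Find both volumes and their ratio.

V_9(2.7) ≈ 25153.1. V_11(2.7) ≈ 104738. Ratio V_9/V_11 ≈ 0.2402.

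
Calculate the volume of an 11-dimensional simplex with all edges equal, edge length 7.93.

For a regular n-simplex with edge a, V = (a^n / n!)·√((n+1)/2^n). With a=7.93, n=11: V ≈ 14.9546.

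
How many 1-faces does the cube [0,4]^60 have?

Each of the 2^60 = 1152921504606846976 vertices has degree 60; total edges = 60·2^60/2 = 34587645138205409280.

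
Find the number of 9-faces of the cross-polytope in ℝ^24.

f_9(24-orthoplex) = 2^10 · (24 choose 10) = 2008326144.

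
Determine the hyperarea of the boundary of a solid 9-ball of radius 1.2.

|∂B_9(1.2)| ≈ 127.647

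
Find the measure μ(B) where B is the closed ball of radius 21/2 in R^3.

The n-ball volume is π^(n/2)·r^n/Γ(n/2+1). With n=3, r=21/2: V = 3087·π/2 ≈ 4849.05.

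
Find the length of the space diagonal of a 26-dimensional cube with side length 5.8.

Diagonal = √26 · 5.8 ≈ 29.5743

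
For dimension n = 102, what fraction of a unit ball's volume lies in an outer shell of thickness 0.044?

1 - (1-0.044)^102 ≈ 0.989844 ≈ 98.98%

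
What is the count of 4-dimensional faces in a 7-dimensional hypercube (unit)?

Number of 4-faces = C(7,4) · 2^(7-4) = 35 · 8 = 280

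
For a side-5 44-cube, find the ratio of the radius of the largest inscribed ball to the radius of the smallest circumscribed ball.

r_in = 5/2 (half the side); r_out = 5√44/2 (half the diagonal). Ratio = 1/√44 ≈ 0.150756.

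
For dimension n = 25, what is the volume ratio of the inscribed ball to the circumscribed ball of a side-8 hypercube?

V_in/V_out = n^(-n/2) = 25^(-25/2) ≈ 3.35544e-18.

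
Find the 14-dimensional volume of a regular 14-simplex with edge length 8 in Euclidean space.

V = (8^14 / 14!) · √((14+1) / 2^14) ≈ 1.52647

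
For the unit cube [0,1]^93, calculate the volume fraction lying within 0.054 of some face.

1 - (1 - 2·0.054)^93 = 1 - 0.892^93 ≈ 0.999976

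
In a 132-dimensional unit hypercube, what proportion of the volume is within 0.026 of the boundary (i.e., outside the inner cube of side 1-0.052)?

The inner cube has side 1-2·0.026 = 0.948 and volume (0.948)^132 ≈ 0.0008684, so the shell holds 0.999132 of the volume.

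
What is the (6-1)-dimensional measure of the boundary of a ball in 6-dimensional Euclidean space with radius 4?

The surface area of an n-ball is 2π^(n/2) r^(n-1) / Γ(n/2). For n=6, r=4: 1024·π^3 ≈ 31750.4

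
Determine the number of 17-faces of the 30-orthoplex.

An n-cross-polytope has 2^(k+1)·C(n,k+1) k-faces. Here 2^18·C(30,18) = 262144·86493225 = 22673679974400.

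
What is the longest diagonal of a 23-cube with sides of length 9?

d = √(9² + 9² + ... + 9²) [23 terms] = √(23·9²) = 9√23 ≈ 43.1625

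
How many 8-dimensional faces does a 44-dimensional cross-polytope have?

Each 8-face is the convex hull of 9 vertices, one chosen as ±e_i from each of 9 distinct axes: 2^9·C(44,9) = 362972420096.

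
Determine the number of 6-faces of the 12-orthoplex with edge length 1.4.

Each 6-face is the convex hull of 7 vertices, one chosen as ±e_i from each of 7 distinct axes: 2^7·C(12,7) = 101376.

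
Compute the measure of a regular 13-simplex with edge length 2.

V_13 = √(14) · 2^13 / (13! · 2^(13/2)) ≈ 5.43849e-08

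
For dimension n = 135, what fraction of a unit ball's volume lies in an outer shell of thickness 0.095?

1 - (1-0.095)^135 ≈ 0.9999985954 ≈ 99.999860%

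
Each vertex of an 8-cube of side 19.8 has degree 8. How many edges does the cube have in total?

Each of the 2^8 = 256 vertices has degree 8; total edges = 8·2^8/2 = 1024.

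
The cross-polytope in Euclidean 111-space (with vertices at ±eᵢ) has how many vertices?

Number of vertices = 2n = 222.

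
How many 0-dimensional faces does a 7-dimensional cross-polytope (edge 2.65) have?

An n-cross-polytope has 2^(k+1)·C(n,k+1) k-faces. Here 2^1·C(7,1) = 2·7 = 14.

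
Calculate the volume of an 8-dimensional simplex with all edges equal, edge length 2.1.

For a regular n-simplex with edge a, V = (a^n / n!)·√((n+1)/2^n). With a=2.1, n=8: V ≈ 0.00175888.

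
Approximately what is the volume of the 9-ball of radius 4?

V = 8388608·π^4/945 ≈ 864684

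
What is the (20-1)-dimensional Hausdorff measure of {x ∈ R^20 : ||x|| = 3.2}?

|∂B_20(3.2)| ≈ 2.04463e+09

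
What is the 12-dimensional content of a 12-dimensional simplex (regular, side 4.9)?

Volume = 4.9^12 · √(13/2^12) / 12! ≈ 0.0225324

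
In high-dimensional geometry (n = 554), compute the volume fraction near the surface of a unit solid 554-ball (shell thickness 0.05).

1 - (1-0.05)^554 ≈ 1 - 4.559e-13 ≈ (100 - 4.56e-11)%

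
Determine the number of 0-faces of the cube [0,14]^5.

Number of 0-faces = C(5,0) · 2^(5-0) = 1 · 32 = 32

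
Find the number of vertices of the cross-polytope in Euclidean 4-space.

An n-cross-polytope has 2^(k+1)·C(n,k+1) k-faces. Here 2^1·C(4,1) = 2·4 = 8.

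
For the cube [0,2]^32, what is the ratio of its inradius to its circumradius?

r_in / r_out = (2/2) / (2√32/2) = 1/√32 ≈ 0.176777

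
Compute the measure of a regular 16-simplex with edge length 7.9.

Volume = 7.9^16 · √(17/2^16) / 16! ≈ 0.177173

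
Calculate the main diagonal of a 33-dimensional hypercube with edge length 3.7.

Diagonal = √33 · 3.7 ≈ 21.2549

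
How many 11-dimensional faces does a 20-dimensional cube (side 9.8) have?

Number of 11-faces = C(20,11) · 2^(20-11) = 167960 · 512 = 85995520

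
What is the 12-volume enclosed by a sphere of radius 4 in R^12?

V = 1048576·π^6/45 ≈ 2.2402e+07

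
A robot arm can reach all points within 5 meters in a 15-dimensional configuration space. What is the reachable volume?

V = 312500000000·π^7/81081 ≈ 1.16407e+10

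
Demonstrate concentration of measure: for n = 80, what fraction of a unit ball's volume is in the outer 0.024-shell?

1 - (1-0.024)^80 ≈ 0.856786 ≈ 85.68%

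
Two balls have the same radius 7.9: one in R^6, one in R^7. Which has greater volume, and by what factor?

V_6(7.9) ≈ 1.25621e+06, V_7(7.9) ≈ 9.0734e+06. The 7-ball is larger by a factor of 7.223.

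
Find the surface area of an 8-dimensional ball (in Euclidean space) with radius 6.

S = n·V_n(r)/r = 8·V_8(6)/6 (volume-to-surface relation), giving 93312·π^4 ≈ 9.08944e+06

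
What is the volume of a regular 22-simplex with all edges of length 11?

V = (11^22 / 22!) · √((22+1) / 2^22) ≈ 0.169592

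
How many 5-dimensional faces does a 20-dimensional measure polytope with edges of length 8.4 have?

f_5(20-cube) = (20 choose 5) · 2^15 = 508035072.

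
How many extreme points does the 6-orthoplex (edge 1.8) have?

Number of vertices = 2n = 12.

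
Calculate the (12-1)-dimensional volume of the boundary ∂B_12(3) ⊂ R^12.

The surface area of an n-ball is 2π^(n/2) r^(n-1) / Γ(n/2). For n=12, r=3: 59049·π^6/20 ≈ 2.83845e+06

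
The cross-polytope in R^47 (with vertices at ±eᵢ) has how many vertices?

The 47-dimensional cross-polytope has 2n = 2·47 = 94 vertices.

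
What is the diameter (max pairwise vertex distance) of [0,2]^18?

Diagonal = √18 · 2 ≈ 8.48528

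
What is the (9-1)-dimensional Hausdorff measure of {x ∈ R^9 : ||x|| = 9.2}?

The surface area of an n-ball is 2π^(n/2) r^(n-1) / Γ(n/2). For n=9, r=9.2: 1.52357e+09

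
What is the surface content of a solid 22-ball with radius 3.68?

The surface area of an n-ball is 2π^(n/2) r^(n-1) / Γ(n/2). For n=22, r=3.68: 1.238e+11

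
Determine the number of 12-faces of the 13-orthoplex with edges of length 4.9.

f_12(13-orthoplex) = 2^13 · (13 choose 13) = 8192.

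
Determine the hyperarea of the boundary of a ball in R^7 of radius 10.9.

|∂B_7(10.9)| ≈ 5.54673e+07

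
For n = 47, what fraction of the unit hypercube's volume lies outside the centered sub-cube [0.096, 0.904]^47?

1 - (1 - 2·0.096)^47 = 1 - 0.808^47 ≈ 0.999956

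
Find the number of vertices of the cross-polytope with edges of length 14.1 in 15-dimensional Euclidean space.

f_0(15-orthoplex) = 2^1 · (15 choose 1) = 30.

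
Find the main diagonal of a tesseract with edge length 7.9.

||(7.9,7.9,...,7.9)|| = √(4)·7.9 = 15.8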